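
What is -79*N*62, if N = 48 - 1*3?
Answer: -220410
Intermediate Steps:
N = 45 (N = 48 - 3 = 45)
-79*N*62 = -79*45*62 = -3555*62 = -220410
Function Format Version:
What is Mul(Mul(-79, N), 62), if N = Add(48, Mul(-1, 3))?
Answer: -220410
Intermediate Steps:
N = 45 (N = Add(48, -3) = 45)
Mul(Mul(-79, N), 62) = Mul(Mul(-79, 45), 62) = Mul(-3555, 62) = -220410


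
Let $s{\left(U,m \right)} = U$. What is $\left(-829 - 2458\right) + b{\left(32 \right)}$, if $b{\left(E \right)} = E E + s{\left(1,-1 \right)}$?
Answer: $-2262$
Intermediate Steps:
$b{\left(E \right)} = 1 + E^{2}$ ($b{\left(E \right)} = E E + 1 = E^{2} + 1 = 1 + E^{2}$)
$\left(-829 - 2458\right) + b{\left(32 \right)} = \left(-829 - 2458\right) + \left(1 + 32^{2}\right) = -3287 + \left(1 + 1024\right) = -3287 + 1025 = -2262$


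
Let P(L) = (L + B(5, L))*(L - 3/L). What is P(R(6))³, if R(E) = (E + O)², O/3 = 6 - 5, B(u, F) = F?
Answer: 2256338344896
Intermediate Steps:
O = 3 (O = 3*(6 - 5) = 3*1 = 3)
R(E) = (3 + E)² (R(E) = (E + 3)² = (3 + E)²)
P(L) = 2*L*(L - 3/L) (P(L) = (L + L)*(L - 3/L) = (2*L)*(L - 3/L) = 2*L*(L - 3/L))
P(R(6))³ = (-6 + 2*((3 + 6)²)²)³ = (-6 + 2*(9²)²)³ = (-6 + 2*81²)³ = (-6 + 2*6561)³ = (-6 + 13122)³ = 13116³ = 2256338344896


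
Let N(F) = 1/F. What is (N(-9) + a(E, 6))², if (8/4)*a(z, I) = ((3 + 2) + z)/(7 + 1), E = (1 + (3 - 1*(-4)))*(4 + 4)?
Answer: 366025/20736 ≈ 17.652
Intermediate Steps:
E = 64 (E = (1 + (3 + 4))*8 = (1 + 7)*8 = 8*8 = 64)
a(z, I) = 5/16 + z/16 (a(z, I) = (((3 + 2) + z)/(7 + 1))/2 = ((5 + z)/8)/2 = ((5 + z)*(⅛))/2 = (5/8 + z/8)/2 = 5/16 + z/16)
(N(-9) + a(E, 6))² = (1/(-9) + (5/16 + (1/16)*64))² = (-⅑ + (5/16 + 4))² = (-⅑ + 69/16)² = (605/144)² = 366025/20736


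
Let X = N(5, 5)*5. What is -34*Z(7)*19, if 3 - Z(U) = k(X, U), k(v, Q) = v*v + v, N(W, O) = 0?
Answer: -1938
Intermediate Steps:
X = 0 (X = 0*5 = 0)
k(v, Q) = v + v**2 (k(v, Q) = v**2 + v = v + v**2)
Z(U) = 3 (Z(U) = 3 - 0*(1 + 0) = 3 - 0 = 3 - 1*0 = 3 + 0 = 3)
-34*Z(7)*19 = -34*3*19 = -102*19 = -1938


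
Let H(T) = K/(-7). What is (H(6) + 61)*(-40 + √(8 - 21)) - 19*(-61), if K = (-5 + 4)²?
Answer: -8927/7 + 426*I*√13/7 ≈ -1275.3 + 219.42*I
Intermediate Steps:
K = 1 (K = (-1)² = 1)
H(T) = -⅐ (H(T) = 1/(-7) = 1*(-⅐) = -⅐)
(H(6) + 61)*(-40 + √(8 - 21)) - 19*(-61) = (-⅐ + 61)*(-40 + √(8 - 21)) - 19*(-61) = 426*(-40 + √(-13))/7 + 1159 = 426*(-40 + I*√13)/7 + 1159 = (-17040/7 + 426*I*√13/7) + 1159 = -8927/7 + 426*I*√13/7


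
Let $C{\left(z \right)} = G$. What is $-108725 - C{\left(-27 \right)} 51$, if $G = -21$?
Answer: $-107654$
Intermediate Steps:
$C{\left(z \right)} = -21$
$-108725 - C{\left(-27 \right)} 51 = -108725 - \left(-21\right) 51 = -108725 - -1071 = -108725 + 1071 = -107654$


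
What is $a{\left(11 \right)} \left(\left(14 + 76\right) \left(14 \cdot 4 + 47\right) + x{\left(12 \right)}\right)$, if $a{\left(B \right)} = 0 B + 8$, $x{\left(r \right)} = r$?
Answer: $74256$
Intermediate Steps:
$a{\left(B \right)} = 8$ ($a{\left(B \right)} = 0 + 8 = 8$)
$a{\left(11 \right)} \left(\left(14 + 76\right) \left(14 \cdot 4 + 47\right) + x{\left(12 \right)}\right) = 8 \left(\left(14 + 76\right) \left(14 \cdot 4 + 47\right) + 12\right) = 8 \left(90 \left(56 + 47\right) + 12\right) = 8 \left(90 \cdot 103 + 12\right) = 8 \left(9270 + 12\right) = 8 \cdot 9282 = 74256$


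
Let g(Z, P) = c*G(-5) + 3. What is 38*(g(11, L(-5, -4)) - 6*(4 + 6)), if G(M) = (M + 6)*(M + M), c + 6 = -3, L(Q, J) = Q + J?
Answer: 1254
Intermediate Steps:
L(Q, J) = J + Q
c = -9 (c = -6 - 3 = -9)
G(M) = 2*M*(6 + M) (G(M) = (6 + M)*(2*M) = 2*M*(6 + M))
g(Z, P) = 93 (g(Z, P) = -18*(-5)*(6 - 5) + 3 = -18*(-5) + 3 = -9*(-10) + 3 = 90 + 3 = 93)
38*(g(11, L(-5, -4)) - 6*(4 + 6)) = 38*(93 - 6*(4 + 6)) = 38*(93 - 6*10) = 38*(93 - 60) = 38*33 = 1254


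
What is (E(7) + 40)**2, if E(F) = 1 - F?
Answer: 1156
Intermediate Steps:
(E(7) + 40)**2 = ((1 - 1*7) + 40)**2 = ((1 - 7) + 40)**2 = (-6 + 40)**2 = 34**2 = 1156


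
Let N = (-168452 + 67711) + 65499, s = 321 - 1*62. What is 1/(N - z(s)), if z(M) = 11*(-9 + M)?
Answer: -1/37992 ≈ -2.6321e-5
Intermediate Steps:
s = 259 (s = 321 - 62 = 259)
z(M) = -99 + 11*M
N = -35242 (N = -100741 + 65499 = -35242)
1/(N - z(s)) = 1/(-35242 - (-99 + 11*259)) = 1/(-35242 - (-99 + 2849)) = 1/(-35242 - 1*2750) = 1/(-35242 - 2750) = 1/(-37992) = -1/37992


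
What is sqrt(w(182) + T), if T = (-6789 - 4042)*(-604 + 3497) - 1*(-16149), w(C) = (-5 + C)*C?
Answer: 2*I*sqrt(7821430) ≈ 5593.4*I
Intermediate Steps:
w(C) = C*(-5 + C)
T = -31317934 (T = -10831*2893 + 16149 = -31334083 + 16149 = -31317934)
sqrt(w(182) + T) = sqrt(182*(-5 + 182) - 31317934) = sqrt(182*177 - 31317934) = sqrt(32214 - 31317934) = sqrt(-31285720) = 2*I*sqrt(7821430)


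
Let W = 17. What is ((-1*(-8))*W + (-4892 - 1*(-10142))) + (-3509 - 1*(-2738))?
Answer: 4615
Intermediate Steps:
((-1*(-8))*W + (-4892 - 1*(-10142))) + (-3509 - 1*(-2738)) = (-1*(-8)*17 + (-4892 - 1*(-10142))) + (-3509 - 1*(-2738)) = (8*17 + (-4892 + 10142)) + (-3509 + 2738) = (136 + 5250) - 771 = 5386 - 771 = 4615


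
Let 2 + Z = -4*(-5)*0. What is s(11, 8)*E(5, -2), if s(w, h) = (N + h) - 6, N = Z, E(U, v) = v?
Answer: 0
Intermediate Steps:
Z = -2 (Z = -2 - 4*(-5)*0 = -2 + 20*0 = -2 + 0 = -2)
N = -2
s(w, h) = -8 + h (s(w, h) = (-2 + h) - 6 = -8 + h)
s(11, 8)*E(5, -2) = (-8 + 8)*(-2) = 0*(-2) = 0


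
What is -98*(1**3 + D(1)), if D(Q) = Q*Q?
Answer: -196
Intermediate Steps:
D(Q) = Q**2
-98*(1**3 + D(1)) = -98*(1**3 + 1**2) = -98*(1 + 1) = -98*2 = -196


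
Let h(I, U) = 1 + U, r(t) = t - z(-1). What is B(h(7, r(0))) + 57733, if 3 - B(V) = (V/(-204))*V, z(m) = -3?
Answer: 2944540/51 ≈ 57736.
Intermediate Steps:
r(t) = 3 + t (r(t) = t - 1*(-3) = t + 3 = 3 + t)
B(V) = 3 + V²/204 (B(V) = 3 - V/(-204)*V = 3 - V*(-1/204)*V = 3 - (-V/204)*V = 3 - (-1)*V²/204 = 3 + V²/204)
B(h(7, r(0))) + 57733 = (3 + (1 + (3 + 0))²/204) + 57733 = (3 + (1 + 3)²/204) + 57733 = (3 + (1/204)*4²) + 57733 = (3 + (1/204)*16) + 57733 = (3 + 4/51) + 57733 = 157/51 + 57733 = 2944540/51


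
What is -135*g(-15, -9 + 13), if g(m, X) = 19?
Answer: -2565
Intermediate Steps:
-135*g(-15, -9 + 13) = -135*19 = -2565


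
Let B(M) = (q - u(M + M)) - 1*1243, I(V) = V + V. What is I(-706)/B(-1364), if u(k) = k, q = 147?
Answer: -353/408 ≈ -0.86520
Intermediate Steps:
I(V) = 2*V
B(M) = -1096 - 2*M (B(M) = (147 - (M + M)) - 1*1243 = (147 - 2*M) - 1243 = -1096 - 2*M)
I(-706)/B(-1364) = (2*(-706))/(-1096 - 2*(-1364)) = -1412/(-1096 + 2728) = -1412/1632 = -1412*1/1632 = -353/408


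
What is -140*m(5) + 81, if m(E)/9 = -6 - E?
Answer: 13941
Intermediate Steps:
m(E) = -54 - 9*E (m(E) = 9*(-6 - E) = -54 - 9*E)
-140*m(5) + 81 = -140*(-54 - 9*5) + 81 = -140*(-54 - 45) + 81 = -140*(-99) + 81 = 13860 + 81 = 13941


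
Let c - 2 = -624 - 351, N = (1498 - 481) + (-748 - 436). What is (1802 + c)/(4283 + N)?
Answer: 829/4116 ≈ 0.20141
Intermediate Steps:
N = -167 (N = 1017 - 1184 = -167)
c = -973 (c = 2 + (-624 - 351) = 2 - 975 = -973)
(1802 + c)/(4283 + N) = (1802 - 973)/(4283 - 167) = 829/4116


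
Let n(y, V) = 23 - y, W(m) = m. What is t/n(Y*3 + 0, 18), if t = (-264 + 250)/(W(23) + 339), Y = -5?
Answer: -7/6878 ≈ -0.0010177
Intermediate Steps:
t = -7/181 (t = (-264 + 250)/(23 + 339) = -14/362 = -14*1/362 = -7/181 ≈ -0.038674)
t/n(Y*3 + 0, 18) = -7/(181*(23 - (-5*3 + 0))) = -7/(181*(23 - (-15 + 0))) = -7/(181*(23 - 1*(-15))) = -7/(181*(23 + 15)) = -7/181/38 = -7/181*1/38 = -7/6878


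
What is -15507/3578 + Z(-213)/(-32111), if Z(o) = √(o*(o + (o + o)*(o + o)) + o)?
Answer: -15507/3578 - 4*I*√2413077/32111 ≈ -4.334 - 0.1935*I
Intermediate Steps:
Z(o) = √(o + o*(o + 4*o²)) (Z(o) = √(o*(o + (2*o)*(2*o)) + o) = √(o*(o + 4*o²) + o) = √(o + o*(o + 4*o²)))
-15507/3578 + Z(-213)/(-32111) = -15507/3578 + √(-213*(1 - 213 + 4*(-213)²))/(-32111) = -15507*1/3578 + √(-213*(1 - 213 + 4*45369))*(-1/32111) = -15507/3578 + √(-213*(1 - 213 + 181476))*(-1/32111) = -15507/3578 + √(-213*181264)*(-1/32111) = -15507/3578 + √(-38609232)*(-1/32111) = -15507/3578 + (4*I*√2413077)*(-1/32111) = -15507/3578 - 4*I*√2413077/32111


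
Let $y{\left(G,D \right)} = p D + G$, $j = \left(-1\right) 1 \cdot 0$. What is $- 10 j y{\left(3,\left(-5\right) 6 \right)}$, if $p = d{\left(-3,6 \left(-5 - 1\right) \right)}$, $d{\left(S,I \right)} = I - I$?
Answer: $0$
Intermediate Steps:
$j = 0$ ($j = \left(-1\right) 0 = 0$)
$d{\left(S,I \right)} = 0$
$p = 0$
$y{\left(G,D \right)} = G$ ($y{\left(G,D \right)} = 0 D + G = 0 + G = G$)
$- 10 j y{\left(3,\left(-5\right) 6 \right)} = \left(-10\right) 0 \cdot 3 = 0 \cdot 3 = 0$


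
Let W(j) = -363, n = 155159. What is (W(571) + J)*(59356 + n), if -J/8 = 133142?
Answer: -228565517985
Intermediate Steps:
J = -1065136 (J = -8*133142 = -1065136)
(W(571) + J)*(59356 + n) = (-363 - 1065136)*(59356 + 155159) = -1065499*214515 = -228565517985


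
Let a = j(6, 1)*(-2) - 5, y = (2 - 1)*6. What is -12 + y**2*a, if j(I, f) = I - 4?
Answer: -336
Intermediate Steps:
j(I, f) = -4 + I
y = 6 (y = 1*6 = 6)
a = -9 (a = (-4 + 6)*(-2) - 5 = 2*(-2) - 5 = -4 - 5 = -9)
-12 + y**2*a = -12 + 6**2*(-9) = -12 + 36*(-9) = -12 - 324 = -336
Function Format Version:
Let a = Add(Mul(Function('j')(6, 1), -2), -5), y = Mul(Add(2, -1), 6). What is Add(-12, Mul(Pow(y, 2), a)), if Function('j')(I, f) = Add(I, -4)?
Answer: -336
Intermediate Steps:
Function('j')(I, f) = Add(-4, I)
y = 6 (y = Mul(1, 6) = 6)
a = -9 (a = Add(Mul(Add(-4, 6), -2), -5) = Add(Mul(2, -2), -5) = Add(-4, -5) = -9)
Add(-12, Mul(Pow(y, 2), a)) = Add(-12, Mul(Pow(6, 2), -9)) = Add(-12, Mul(36, -9)) = Add(-12, -324) = -336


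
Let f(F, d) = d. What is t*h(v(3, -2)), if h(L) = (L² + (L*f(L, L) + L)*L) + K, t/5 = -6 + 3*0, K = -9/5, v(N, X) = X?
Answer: 54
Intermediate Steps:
K = -9/5 (K = -9*⅕ = -9/5 ≈ -1.8000)
t = -30 (t = 5*(-6 + 3*0) = 5*(-6 + 0) = 5*(-6) = -30)
h(L) = -9/5 + L² + L*(L + L²) (h(L) = (L² + (L*L + L)*L) - 9/5 = (L² + (L² + L)*L) - 9/5 = (L² + (L + L²)*L) - 9/5 = (L² + L*(L + L²)) - 9/5 = -9/5 + L² + L*(L + L²))
t*h(v(3, -2)) = -30*(-9/5 + (-2)³ + 2*(-2)²) = -30*(-9/5 - 8 + 2*4) = -30*(-9/5 - 8 + 8) = -30*(-9/5) = 54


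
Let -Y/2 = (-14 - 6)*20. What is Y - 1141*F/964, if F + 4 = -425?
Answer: 1260689/964 ≈ 1307.8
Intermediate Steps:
F = -429 (F = -4 - 425 = -429)
Y = 800 (Y = -2*(-14 - 6)*20 = -(-40)*20 = -2*(-400) = 800)
Y - 1141*F/964 = 800 - (-489489)/964 = 800 - 1141*(-429/964) = 800 + 489489/964 = 1260689/964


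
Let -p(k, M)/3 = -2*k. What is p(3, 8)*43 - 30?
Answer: 744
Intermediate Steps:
p(k, M) = 6*k (p(k, M) = -(-6)*k = 6*k)
p(3, 8)*43 - 30 = (6*3)*43 - 30 = 18*43 - 30 = 774 - 30 = 744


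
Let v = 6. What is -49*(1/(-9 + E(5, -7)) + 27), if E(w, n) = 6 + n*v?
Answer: -59486/45 ≈ -1321.9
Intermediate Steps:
E(w, n) = 6 + 6*n (E(w, n) = 6 + n*6 = 6 + 6*n)
-49*(1/(-9 + E(5, -7)) + 27) = -49*(1/(-9 + (6 + 6*(-7))) + 27) = -49*(1/(-9 + (6 - 42)) + 27) = -49*(1/(-9 - 36) + 27) = -49*(1/(-45) + 27) = -49*(-1/45 + 27) = -49*1214/45 = -59486/45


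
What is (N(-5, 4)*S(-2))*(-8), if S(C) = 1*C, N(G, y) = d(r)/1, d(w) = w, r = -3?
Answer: -48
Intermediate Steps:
N(G, y) = -3 (N(G, y) = -3/1 = -3*1 = -3)
S(C) = C
(N(-5, 4)*S(-2))*(-8) = -3*(-2)*(-8) = 6*(-8) = -48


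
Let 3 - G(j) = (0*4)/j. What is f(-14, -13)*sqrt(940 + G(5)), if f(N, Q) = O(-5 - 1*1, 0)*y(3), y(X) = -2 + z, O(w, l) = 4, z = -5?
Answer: -28*sqrt(943) ≈ -859.83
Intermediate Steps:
G(j) = 3 (G(j) = 3 - 0*4/j = 3 - 0/j = 3 - 1*0 = 3 + 0 = 3)
y(X) = -7 (y(X) = -2 - 5 = -7)
f(N, Q) = -28 (f(N, Q) = 4*(-7) = -28)
f(-14, -13)*sqrt(940 + G(5)) = -28*sqrt(940 + 3) = -28*sqrt(943)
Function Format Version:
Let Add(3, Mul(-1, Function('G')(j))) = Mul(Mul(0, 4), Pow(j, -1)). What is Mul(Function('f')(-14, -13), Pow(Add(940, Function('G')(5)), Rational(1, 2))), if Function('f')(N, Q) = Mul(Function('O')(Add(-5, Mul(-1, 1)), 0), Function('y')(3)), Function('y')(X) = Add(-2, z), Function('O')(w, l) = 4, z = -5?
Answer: Mul(-28, Pow(943, Rational(1, 2))) ≈ -859.83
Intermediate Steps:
Function('G')(j) = 3 (Function('G')(j) = Add(3, Mul(-1, Mul(Mul(0, 4), Pow(j, -1)))) = Add(3, Mul(-1, Mul(0, Pow(j, -1)))) = Add(3, Mul(-1, 0)) = Add(3, 0) = 3)
Function('y')(X) = -7 (Function('y')(X) = Add(-2, -5) = -7)
Function('f')(N, Q) = -28 (Function('f')(N, Q) = Mul(4, -7) = -28)
Mul(Function('f')(-14, -13), Pow(Add(940, Function('G')(5)), Rational(1, 2))) = Mul(-28, Pow(Add(940, 3), Rational(1, 2))) = Mul(-28, Pow(943, Rational(1, 2)))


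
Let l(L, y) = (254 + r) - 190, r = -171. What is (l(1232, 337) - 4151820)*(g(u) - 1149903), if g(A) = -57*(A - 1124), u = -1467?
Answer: 4161127670232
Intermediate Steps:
g(A) = 64068 - 57*A (g(A) = -57*(-1124 + A) = 64068 - 57*A)
l(L, y) = -107 (l(L, y) = (254 - 171) - 190 = 83 - 190 = -107)
(l(1232, 337) - 4151820)*(g(u) - 1149903) = (-107 - 4151820)*((64068 - 57*(-1467)) - 1149903) = -4151927*((64068 + 83619) - 1149903) = -4151927*(147687 - 1149903) = -4151927*(-1002216) = 4161127670232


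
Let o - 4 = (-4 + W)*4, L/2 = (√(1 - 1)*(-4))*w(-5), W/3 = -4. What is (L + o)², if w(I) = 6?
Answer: 3600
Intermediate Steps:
W = -12 (W = 3*(-4) = -12)
L = 0 (L = 2*((√(1 - 1)*(-4))*6) = 2*((√0*(-4))*6) = 2*((0*(-4))*6) = 2*(0*6) = 2*0 = 0)
o = -60 (o = 4 + (-4 - 12)*4 = 4 - 16*4 = 4 - 64 = -60)
(L + o)² = (0 - 60)² = (-60)² = 3600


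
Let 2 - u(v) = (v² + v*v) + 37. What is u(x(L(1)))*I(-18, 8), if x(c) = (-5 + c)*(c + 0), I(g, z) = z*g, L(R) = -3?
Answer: 170928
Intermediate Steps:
I(g, z) = g*z
x(c) = c*(-5 + c) (x(c) = (-5 + c)*c = c*(-5 + c))
u(v) = -35 - 2*v² (u(v) = 2 - ((v² + v*v) + 37) = 2 - ((v² + v²) + 37) = 2 - (2*v² + 37) = 2 - (37 + 2*v²) = 2 + (-37 - 2*v²) = -35 - 2*v²)
u(x(L(1)))*I(-18, 8) = (-35 - 2*9*(-5 - 3)²)*(-18*8) = (-35 - 2*(-3*(-8))²)*(-144) = (-35 - 2*24²)*(-144) = (-35 - 2*576)*(-144) = (-35 - 1152)*(-144) = -1187*(-144) = 170928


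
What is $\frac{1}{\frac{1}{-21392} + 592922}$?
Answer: $\frac{21392}{12683787423} \approx 1.6866 \cdot 10^{-6}$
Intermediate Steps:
$\frac{1}{\frac{1}{-21392} + 592922} = \frac{1}{- \frac{1}{21392} + 592922} = \frac{1}{\frac{12683787423}{21392}} = \frac{21392}{12683787423}$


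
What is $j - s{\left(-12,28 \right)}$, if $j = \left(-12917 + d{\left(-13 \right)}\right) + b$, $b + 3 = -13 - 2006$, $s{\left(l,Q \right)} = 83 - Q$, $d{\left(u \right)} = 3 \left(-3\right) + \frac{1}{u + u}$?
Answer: $- \frac{390079}{26} \approx -15003.0$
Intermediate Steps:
$d{\left(u \right)} = -9 + \frac{1}{2 u}$
$b = -2022$ ($b = -3 - 2019 = -2022$)
$j = - \frac{388649}{26}$ ($j = \left(-12917 - \left(9 - \frac{1}{2 \left(-13\right)}\right)\right) - 2022 = \left(-12917 + \left(-9 + \frac{1}{2} \left(- \frac{1}{13}\right)\right)\right) - 2022 = \left(-12917 - \frac{235}{26}\right) - 2022 = - \frac{336077}{26} - 2022 = - \frac{388649}{26} \approx -14948.0$)
$j - s{\left(-12,28 \right)} = - \frac{388649}{26} - \left(83 - 28\right) = - \frac{388649}{26} - 55 = - \frac{390079}{26}$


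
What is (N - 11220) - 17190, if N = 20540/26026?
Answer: -28437620/1001 ≈ -28409.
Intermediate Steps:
N = 790/1001 (N = 20540*(1/26026) = 790/1001 ≈ 0.78921)
(N - 11220) - 17190 = (790/1001 - 11220) - 17190 = -11230430/1001 - 17190 = -28437620/1001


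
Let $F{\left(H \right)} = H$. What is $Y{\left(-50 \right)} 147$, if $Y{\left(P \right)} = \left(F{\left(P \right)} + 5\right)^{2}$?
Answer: $297675$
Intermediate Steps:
$Y{\left(P \right)} = \left(5 + P\right)^{2}$ ($Y{\left(P \right)} = \left(P + 5\right)^{2} = \left(5 + P\right)^{2}$)
$Y{\left(-50 \right)} 147 = \left(5 - 50\right)^{2} \cdot 147 = \left(-45\right)^{2} \cdot 147 = 2025 \cdot 147 = 297675$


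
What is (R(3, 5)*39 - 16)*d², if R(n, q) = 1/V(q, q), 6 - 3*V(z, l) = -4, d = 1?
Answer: -43/10 ≈ -4.3000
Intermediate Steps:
V(z, l) = 10/3 (V(z, l) = 2 - ⅓*(-4) = 2 + 4/3 = 10/3)
R(n, q) = 3/10 (R(n, q) = 1/(10/3) = 3/10)
(R(3, 5)*39 - 16)*d² = ((3/10)*39 - 16)*1² = (117/10 - 16)*1 = -43/10*1 = -43/10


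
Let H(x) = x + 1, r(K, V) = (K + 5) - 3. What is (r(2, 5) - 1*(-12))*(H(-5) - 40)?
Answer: -704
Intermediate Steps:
r(K, V) = 2 + K (r(K, V) = (5 + K) - 3 = 2 + K)
H(x) = 1 + x
(r(2, 5) - 1*(-12))*(H(-5) - 40) = ((2 + 2) - 1*(-12))*((1 - 5) - 40) = (4 + 12)*(-4 - 40) = 16*(-44) = -704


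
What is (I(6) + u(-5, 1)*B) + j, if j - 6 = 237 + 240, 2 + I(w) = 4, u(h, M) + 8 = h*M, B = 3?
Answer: 446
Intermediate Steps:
u(h, M) = -8 + M*h (u(h, M) = -8 + h*M = -8 + M*h)
I(w) = 2 (I(w) = -2 + 4 = 2)
j = 483 (j = 6 + (237 + 240) = 6 + 477 = 483)
(I(6) + u(-5, 1)*B) + j = (2 + (-8 + 1*(-5))*3) + 483 = (2 + (-8 - 5)*3) + 483 = (2 - 13*3) + 483 = (2 - 39) + 483 = -37 + 483 = 446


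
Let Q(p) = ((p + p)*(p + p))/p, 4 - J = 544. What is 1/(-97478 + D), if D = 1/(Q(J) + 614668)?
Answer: -612508/59706054823 ≈ -1.0259e-5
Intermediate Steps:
J = -540 (J = 4 - 1*544 = 4 - 544 = -540)
Q(p) = 4*p (Q(p) = ((2*p)*(2*p))/p = (4*p**2)/p = 4*p)
D = 1/612508 (D = 1/(4*(-540) + 614668) = 1/(-2160 + 614668) = 1/612508 ≈ 1.6326e-6)
1/(-97478 + D) = 1/(-97478 + 1/612508) = 1/(-59706054823/612508) = -612508/59706054823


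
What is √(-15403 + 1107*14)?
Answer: √95 ≈ 9.7468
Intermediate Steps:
√(-15403 + 1107*14) = √(-15403 + 15498) = √95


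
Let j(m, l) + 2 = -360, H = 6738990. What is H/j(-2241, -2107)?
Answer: -3369495/181 ≈ -18616.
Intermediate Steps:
j(m, l) = -362 (j(m, l) = -2 - 360 = -362)
H/j(-2241, -2107) = 6738990/(-362) = 6738990*(-1/362) = -3369495/181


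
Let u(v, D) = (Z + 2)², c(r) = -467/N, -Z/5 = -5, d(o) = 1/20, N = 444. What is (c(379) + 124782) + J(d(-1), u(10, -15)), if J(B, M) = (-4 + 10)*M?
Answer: 57344797/444 ≈ 1.2916e+5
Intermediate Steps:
d(o) = 1/20
Z = 25 (Z = -5*(-5) = 25)
c(r) = -467/444
u(v, D) = 729 (u(v, D) = (25 + 2)² = 27² = 729)
J(B, M) = 6*M
(c(379) + 124782) + J(d(-1), u(10, -15)) = (-467/444 + 124782) + 6*729 = 55402741/444 + 4374 = 57344797/444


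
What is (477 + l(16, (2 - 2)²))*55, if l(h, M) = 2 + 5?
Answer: 26620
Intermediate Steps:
l(h, M) = 7
(477 + l(16, (2 - 2)²))*55 = (477 + 7)*55 = 484*55 = 26620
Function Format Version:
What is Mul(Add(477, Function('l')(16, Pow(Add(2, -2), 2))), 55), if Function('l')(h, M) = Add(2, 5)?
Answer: 26620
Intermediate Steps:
Function('l')(h, M) = 7
Mul(Add(477, Function('l')(16, Pow(Add(2, -2), 2))), 55) = Mul(Add(477, 7), 55) = Mul(484, 55) = 26620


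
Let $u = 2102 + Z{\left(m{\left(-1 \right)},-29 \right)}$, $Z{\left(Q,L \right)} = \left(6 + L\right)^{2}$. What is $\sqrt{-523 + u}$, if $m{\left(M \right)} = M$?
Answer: $2 \sqrt{527} \approx 45.913$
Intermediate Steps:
$u = 2631$ ($u = 2102 + \left(6 - 29\right)^{2} = 2102 + \left(-23\right)^{2} = 2102 + 529 = 2631$)
$\sqrt{-523 + u} = \sqrt{-523 + 2631} = \sqrt{2108} = 2 \sqrt{527}$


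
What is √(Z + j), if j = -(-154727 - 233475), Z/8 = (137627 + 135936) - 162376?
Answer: √1277698 ≈ 1130.4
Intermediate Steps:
Z = 889496 (Z = 8*((137627 + 135936) - 162376) = 8*(273563 - 162376) = 8*111187 = 889496)
j = 388202 (j = -1*(-388202) = 388202)
√(Z + j) = √(889496 + 388202) = √1277698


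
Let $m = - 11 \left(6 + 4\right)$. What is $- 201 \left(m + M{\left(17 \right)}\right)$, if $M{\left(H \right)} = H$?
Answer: $18693$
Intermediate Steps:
$m = -110$ ($m = \left(-11\right) 10 = -110$)
$- 201 \left(m + M{\left(17 \right)}\right) = - 201 \left(-110 + 17\right) = \left(-201\right) \left(-93\right) = 18693$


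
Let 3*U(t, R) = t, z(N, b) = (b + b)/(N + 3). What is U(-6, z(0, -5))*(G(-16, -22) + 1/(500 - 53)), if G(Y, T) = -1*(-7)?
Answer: -6260/447 ≈ -14.004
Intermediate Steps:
z(N, b) = 2*b/(3 + N) (z(N, b) = (2*b)/(3 + N) = 2*b/(3 + N))
U(t, R) = t/3
G(Y, T) = 7
U(-6, z(0, -5))*(G(-16, -22) + 1/(500 - 53)) = ((⅓)*(-6))*(7 + 1/(500 - 53)) = -2*(7 + 1/447) = -2*3130/447 = -6260/447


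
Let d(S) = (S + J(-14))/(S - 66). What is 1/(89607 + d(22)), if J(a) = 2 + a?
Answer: 22/1971349 ≈ 1.1160e-5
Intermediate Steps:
d(S) = (-12 + S)/(-66 + S) (d(S) = (S + (2 - 14))/(S - 66) = (S - 12)/(-66 + S) = (-12 + S)/(-66 + S))
1/(89607 + d(22)) = 1/(89607 + (-12 + 22)/(-66 + 22)) = 1/(89607 + 10/(-44)) = 1/(89607 - 1/44*10) = 1/(89607 - 5/22) = 1/(1971349/22) = 22/1971349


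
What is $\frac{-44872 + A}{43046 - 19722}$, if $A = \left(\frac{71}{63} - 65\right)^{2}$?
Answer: $- \frac{40476098}{23143239} \approx -1.7489$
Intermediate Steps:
$A = \frac{16192576}{3969}$ ($A = \left(71 \cdot \frac{1}{63} - 65\right)^{2} = \left(\frac{71}{63} - 65\right)^{2} = \left(- \frac{4024}{63}\right)^{2} = \frac{16192576}{3969} \approx 4079.8$)
$\frac{-44872 + A}{43046 - 19722} = \frac{-44872 + \frac{16192576}{3969}}{43046 - 19722} = - \frac{161904392}{3969 \cdot 23324} = \left(- \frac{161904392}{3969}\right) \frac{1}{23324} = - \frac{40476098}{23143239}$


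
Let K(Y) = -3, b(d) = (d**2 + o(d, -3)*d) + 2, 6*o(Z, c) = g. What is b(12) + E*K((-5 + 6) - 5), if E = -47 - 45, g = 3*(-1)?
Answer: 416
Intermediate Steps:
g = -3
o(Z, c) = -1/2 (o(Z, c) = (1/6)*(-3) = -1/2)
b(d) = 2 + d**2 - d/2 (b(d) = (d**2 - d/2) + 2 = 2 + d**2 - d/2)
E = -92
b(12) + E*K((-5 + 6) - 5) = (2 + 12**2 - 1/2*12) - 92*(-3) = (2 + 144 - 6) + 276 = 140 + 276 = 416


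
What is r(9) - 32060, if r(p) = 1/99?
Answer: -3173939/99 ≈ -32060.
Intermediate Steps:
r(p) = 1/99
r(9) - 32060 = 1/99 - 32060 = -3173939/99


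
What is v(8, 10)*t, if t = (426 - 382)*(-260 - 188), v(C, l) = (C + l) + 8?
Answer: -512512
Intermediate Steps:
v(C, l) = 8 + C + l
t = -19712 (t = 44*(-448) = -19712)
v(8, 10)*t = (8 + 8 + 10)*(-19712) = 26*(-19712) = -512512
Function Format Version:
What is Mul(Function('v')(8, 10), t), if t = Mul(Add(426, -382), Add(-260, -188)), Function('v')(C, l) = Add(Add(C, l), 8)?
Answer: -512512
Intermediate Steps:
Function('v')(C, l) = Add(8, C, l)
t = -19712 (t = Mul(44, -448) = -19712)
Mul(Function('v')(8, 10), t) = Mul(Add(8, 8, 10), -19712) = Mul(26, -19712) = -512512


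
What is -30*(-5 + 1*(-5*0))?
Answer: 150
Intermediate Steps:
-30*(-5 + 1*(-5*0)) = -30*(-5 + 1*0) = -30*(-5 + 0) = -30*(-5) = -5*(-30) = 150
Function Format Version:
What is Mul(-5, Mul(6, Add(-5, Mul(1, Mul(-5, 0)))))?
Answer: 150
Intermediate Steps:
Mul(-5, Mul(6, Add(-5, Mul(1, Mul(-5, 0))))) = Mul(-5, Mul(6, Add(-5, Mul(1, 0)))) = Mul(-5, Mul(6, Add(-5, 0))) = Mul(-5, Mul(6, -5)) = Mul(-5, -30) = 150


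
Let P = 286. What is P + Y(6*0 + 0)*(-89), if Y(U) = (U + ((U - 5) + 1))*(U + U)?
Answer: 286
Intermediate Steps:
Y(U) = 2*U*(-4 + 2*U) (Y(U) = (U + ((-5 + U) + 1))*(2*U) = (U + (-4 + U))*(2*U) = (-4 + 2*U)*(2*U) = 2*U*(-4 + 2*U))
P + Y(6*0 + 0)*(-89) = 286 + (4*(6*0 + 0)*(-2 + (6*0 + 0)))*(-89) = 286 + (4*(0 + 0)*(-2 + (0 + 0)))*(-89) = 286 + (4*0*(-2 + 0))*(-89) = 286 + (4*0*(-2))*(-89) = 286 + 0*(-89) = 286 + 0 = 286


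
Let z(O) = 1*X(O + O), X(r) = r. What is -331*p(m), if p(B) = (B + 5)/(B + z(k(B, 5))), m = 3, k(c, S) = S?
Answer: -2648/13 ≈ -203.69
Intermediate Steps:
z(O) = 2*O (z(O) = 1*(O + O) = 1*(2*O) = 2*O)
p(B) = (5 + B)/(10 + B) (p(B) = (B + 5)/(B + 2*5) = (5 + B)/(B + 10) = (5 + B)/(10 + B))
-331*p(m) = -331*(5 + 3)/(10 + 3) = -331*8/13 = -2648/13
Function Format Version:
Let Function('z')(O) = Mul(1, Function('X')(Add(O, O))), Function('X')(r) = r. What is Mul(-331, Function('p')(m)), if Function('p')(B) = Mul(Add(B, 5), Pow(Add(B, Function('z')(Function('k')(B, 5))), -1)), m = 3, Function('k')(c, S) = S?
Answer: Rational(-2648, 13) ≈ -203.69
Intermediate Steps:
Function('z')(O) = Mul(2, O) (Function('z')(O) = Mul(1, Add(O, O)) = Mul(1, Mul(2, O)) = Mul(2, O))
Function('p')(B) = Mul(Pow(Add(10, B), -1), Add(5, B)) (Function('p')(B) = Mul(Add(B, 5), Pow(Add(B, Mul(2, 5)), -1)) = Mul(Add(5, B), Pow(Add(B, 10), -1)) = Mul(Add(5, B), Pow(Add(10, B), -1)) = Mul(Pow(Add(10, B), -1), Add(5, B)))
Mul(-331, Function('p')(m)) = Mul(-331, Mul(Pow(Add(10, 3), -1), Add(5, 3))) = Mul(-331, Mul(Pow(13, -1), 8)) = Mul(-331, Mul(Rational(1, 13), 8)) = Mul(-331, Rational(8, 13)) = Rational(-2648, 13)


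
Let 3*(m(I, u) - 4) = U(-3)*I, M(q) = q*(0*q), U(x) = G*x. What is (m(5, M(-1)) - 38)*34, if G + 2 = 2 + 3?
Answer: -1666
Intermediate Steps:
G = 3 (G = -2 + (2 + 3) = -2 + 5 = 3)
U(x) = 3*x
M(q) = 0 (M(q) = q*0 = 0)
m(I, u) = 4 - 3*I (m(I, u) = 4 + ((3*(-3))*I)/3 = 4 + (-9*I)/3 = 4 - 3*I)
(m(5, M(-1)) - 38)*34 = ((4 - 3*5) - 38)*34 = ((4 - 15) - 38)*34 = (-11 - 38)*34 = -49*34 = -1666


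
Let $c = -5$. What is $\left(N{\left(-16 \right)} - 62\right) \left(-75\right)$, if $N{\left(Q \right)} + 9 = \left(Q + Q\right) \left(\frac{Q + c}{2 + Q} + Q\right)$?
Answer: $-29475$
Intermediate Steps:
$N{\left(Q \right)} = -9 + 2 Q \left(Q + \frac{-5 + Q}{2 + Q}\right)$ ($N{\left(Q \right)} = -9 + \left(Q + Q\right) \left(\frac{Q - 5}{2 + Q} + Q\right) = -9 + 2 Q \left(\frac{-5 + Q}{2 + Q} + Q\right) = -9 + 2 Q \left(Q + \frac{-5 + Q}{2 + Q}\right)$)
$\left(N{\left(-16 \right)} - 62\right) \left(-75\right) = \left(\frac{-18 - -304 + 2 \left(-16\right)^{3} + 6 \left(-16\right)^{2}}{2 - 16} - 62\right) \left(-75\right) = \left(\frac{-18 + 304 + 2 \left(-4096\right) + 6 \cdot 256}{-14} - 62\right) \left(-75\right) = \left(- \frac{-18 + 304 - 8192 + 1536}{14} - 62\right) \left(-75\right) = \left(\left(- \frac{1}{14}\right) \left(-6370\right) - 62\right) \left(-75\right) = \left(455 - 62\right) \left(-75\right) = 393 \left(-75\right) = -29475$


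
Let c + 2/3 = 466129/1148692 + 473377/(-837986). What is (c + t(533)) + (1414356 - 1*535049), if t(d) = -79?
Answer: 1269500045882857357/1443881721468 ≈ 8.7923e+5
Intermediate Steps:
c = -1192320009347/1443881721468 (c = -2/3 + (466129/1148692 + 473377/(-837986)) = -2/3 + (466129*(1/1148692) + 473377*(-1/837986)) = -2/3 + (466129/1148692 - 473377/837986) = -2/3 - 76577398345/481293907156 = -1192320009347/1443881721468 ≈ -0.82577)
(c + t(533)) + (1414356 - 1*535049) = (-1192320009347/1443881721468 - 79) + (1414356 - 1*535049) = -115258976005319/1443881721468 + (1414356 - 535049) = -115258976005319/1443881721468 + 879307 = 1269500045882857357/1443881721468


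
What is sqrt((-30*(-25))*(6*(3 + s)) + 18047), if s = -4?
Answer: sqrt(13547) ≈ 116.39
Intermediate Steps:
sqrt((-30*(-25))*(6*(3 + s)) + 18047) = sqrt((-30*(-25))*(6*(3 - 4)) + 18047) = sqrt(750*(6*(-1)) + 18047) = sqrt(750*(-6) + 18047) = sqrt(-4500 + 18047) = sqrt(13547)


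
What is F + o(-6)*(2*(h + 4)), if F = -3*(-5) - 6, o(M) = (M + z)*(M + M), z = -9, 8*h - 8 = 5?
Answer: 2034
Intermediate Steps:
h = 13/8 (h = 1 + (1/8)*5 = 1 + 5/8 = 13/8 ≈ 1.6250)
o(M) = 2*M*(-9 + M) (o(M) = (M - 9)*(M + M) = (-9 + M)*(2*M) = 2*M*(-9 + M))
F = 9 (F = 15 - 6 = 9)
F + o(-6)*(2*(h + 4)) = 9 + (2*(-6)*(-9 - 6))*(2*(13/8 + 4)) = 9 + (2*(-6)*(-15))*(2*(45/8)) = 9 + 180*(45/4) = 9 + 2025 = 2034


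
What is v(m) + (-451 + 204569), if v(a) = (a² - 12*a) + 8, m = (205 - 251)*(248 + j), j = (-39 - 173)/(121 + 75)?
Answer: 310569715194/2401 ≈ 1.2935e+8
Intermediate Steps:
j = -53/49 (j = -212/196 = -212*1/196 = -53/49 ≈ -1.0816)
m = -556554/49 (m = (205 - 251)*(248 - 53/49) = -46*12099/49 = -556554/49 ≈ -11358.)
v(a) = 8 + a² - 12*a
v(m) + (-451 + 204569) = (8 + (-556554/49)² - 12*(-556554/49)) + (-451 + 204569) = (8 + 309752354916/2401 + 6678648/49) + 204118 = 310079627876/2401 + 204118 = 310569715194/2401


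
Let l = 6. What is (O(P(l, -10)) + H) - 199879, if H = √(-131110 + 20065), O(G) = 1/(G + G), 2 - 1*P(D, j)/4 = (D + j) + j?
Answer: -25584511/128 + I*√111045 ≈ -1.9988e+5 + 333.23*I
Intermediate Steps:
P(D, j) = 8 - 8*j - 4*D (P(D, j) = 8 - 4*((D + j) + j) = 8 - 4*(D + 2*j) = 8 + (-8*j - 4*D) = 8 - 8*j - 4*D)
O(G) = 1/(2*G)
H = I*√111045 (H = √(-111045) = I*√111045 ≈ 333.23*I)
(O(P(l, -10)) + H) - 199879 = (1/(2*(8 - 8*(-10) - 4*6)) + I*√111045) - 199879 = (1/(2*(8 + 80 - 24)) + I*√111045) - 199879 = ((½)/64 + I*√111045) - 199879 = ((½)*(1/64) + I*√111045) - 199879 = (1/128 + I*√111045) - 199879 = -25584511/128 + I*√111045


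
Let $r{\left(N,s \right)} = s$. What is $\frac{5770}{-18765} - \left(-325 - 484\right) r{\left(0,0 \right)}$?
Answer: $- \frac{1154}{3753} \approx -0.30749$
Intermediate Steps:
$\frac{5770}{-18765} - \left(-325 - 484\right) r{\left(0,0 \right)} = \frac{5770}{-18765} - \left(-325 - 484\right) 0 = 5770 \left(- \frac{1}{18765}\right) - \left(-809\right) 0 = - \frac{1154}{3753} - 0 = - \frac{1154}{3753} + 0 = - \frac{1154}{3753}$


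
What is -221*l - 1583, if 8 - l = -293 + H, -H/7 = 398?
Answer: -683810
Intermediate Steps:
H = -2786 (H = -7*398 = -2786)
l = 3087 (l = 8 - (-293 - 2786) = 8 - 1*(-3079) = 8 + 3079 = 3087)
-221*l - 1583 = -221*3087 - 1583 = -682227 - 1583 = -683810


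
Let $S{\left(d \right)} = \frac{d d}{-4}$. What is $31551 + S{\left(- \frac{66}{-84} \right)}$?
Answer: $\frac{24735863}{784} \approx 31551.0$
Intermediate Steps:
$S{\left(d \right)} = - \frac{d^{2}}{4}$ ($S{\left(d \right)} = d^{2} \left(- \frac{1}{4}\right) = - \frac{d^{2}}{4}$)
$31551 + S{\left(- \frac{66}{-84} \right)} = 31551 - \frac{\left(- \frac{66}{-84}\right)^{2}}{4} = 31551 - \frac{\left(\left(-66\right) \left(- \frac{1}{84}\right)\right)^{2}}{4} = 31551 - \frac{\left(\frac{11}{14}\right)^{2}}{4} = 31551 - \frac{121}{784} = \frac{24735863}{784}$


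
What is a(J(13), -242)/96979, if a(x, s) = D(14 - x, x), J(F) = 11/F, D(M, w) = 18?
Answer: 18/96979 ≈ 0.00018561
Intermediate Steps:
a(x, s) = 18
a(J(13), -242)/96979 = 18/96979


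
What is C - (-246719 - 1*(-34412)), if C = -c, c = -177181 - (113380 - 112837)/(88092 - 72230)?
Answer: 6178059199/15862 ≈ 3.8949e+5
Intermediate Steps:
c = -2810445565/15862 (c = -177181 - 543/15862 = -2810445565/15862 ≈ -1.7718e+5)
C = 2810445565/15862 (C = -1*(-2810445565/15862) = 2810445565/15862 ≈ 1.7718e+5)
C - (-246719 - 1*(-34412)) = 2810445565/15862 - (-246719 - 1*(-34412)) = 2810445565/15862 - (-246719 + 34412) = 2810445565/15862 - 1*(-212307) = 2810445565/15862 + 212307 = 6178059199/15862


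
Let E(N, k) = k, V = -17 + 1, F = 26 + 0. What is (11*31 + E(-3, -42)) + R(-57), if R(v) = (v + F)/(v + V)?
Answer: 21858/73 ≈ 299.42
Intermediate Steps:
F = 26
V = -16
R(v) = (26 + v)/(-16 + v) (R(v) = (v + 26)/(v - 16) = (26 + v)/(-16 + v))
(11*31 + E(-3, -42)) + R(-57) = (11*31 - 42) + (26 - 57)/(-16 - 57) = (341 - 42) - 31/(-73) = 299 - 1/73*(-31) = 299 + 31/73 = 21858/73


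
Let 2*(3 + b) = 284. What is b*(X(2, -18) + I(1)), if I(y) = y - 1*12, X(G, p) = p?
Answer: -4031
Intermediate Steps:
b = 139 (b = -3 + (½)*284 = -3 + 142 = 139)
I(y) = -12 + y (I(y) = y - 12 = -12 + y)
b*(X(2, -18) + I(1)) = 139*(-18 + (-12 + 1)) = 139*(-18 - 11) = 139*(-29) = -4031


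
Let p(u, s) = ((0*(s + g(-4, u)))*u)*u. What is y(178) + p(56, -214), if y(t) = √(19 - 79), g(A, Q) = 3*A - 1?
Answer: 2*I*√15 ≈ 7.746*I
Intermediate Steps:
g(A, Q) = -1 + 3*A
p(u, s) = 0 (p(u, s) = ((0*(s + (-1 + 3*(-4))))*u)*u = ((0*(s + (-1 - 12)))*u)*u = ((0*(s - 13))*u)*u = ((0*(-13 + s))*u)*u = (0*u)*u = 0*u = 0)
y(t) = 2*I*√15 (y(t) = √(-60) = 2*I*√15)
y(178) + p(56, -214) = 2*I*√15 + 0 = 2*I*√15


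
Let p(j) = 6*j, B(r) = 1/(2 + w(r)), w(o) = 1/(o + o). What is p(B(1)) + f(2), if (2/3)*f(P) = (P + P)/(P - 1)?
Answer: 42/5 ≈ 8.4000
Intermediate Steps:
w(o) = 1/(2*o)
B(r) = 1/(2 + 1/(2*r))
f(P) = 3*P/(-1 + P) (f(P) = 3*((P + P)/(P - 1))/2 = 3*((2*P)/(-1 + P))/2 = 3*(2*P/(-1 + P))/2 = 3*P/(-1 + P))
p(B(1)) + f(2) = 6*(2*1/(1 + 4*1)) + 3*2/(-1 + 2) = 6*(2*1/(1 + 4)) + 3*2/1 = 6*(2*1/5) + 3*2*1 = 6*(2*1*(⅕)) + 6 = 6*(⅖) + 6 = 12/5 + 6 = 42/5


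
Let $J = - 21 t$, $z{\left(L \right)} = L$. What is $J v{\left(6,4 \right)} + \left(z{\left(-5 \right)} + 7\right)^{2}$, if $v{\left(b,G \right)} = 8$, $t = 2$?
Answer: $-332$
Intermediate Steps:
$J = -42$ ($J = \left(-21\right) 2 = -42$)
$J v{\left(6,4 \right)} + \left(z{\left(-5 \right)} + 7\right)^{2} = \left(-42\right) 8 + \left(-5 + 7\right)^{2} = -336 + 2^{2} = -336 + 4 = -332$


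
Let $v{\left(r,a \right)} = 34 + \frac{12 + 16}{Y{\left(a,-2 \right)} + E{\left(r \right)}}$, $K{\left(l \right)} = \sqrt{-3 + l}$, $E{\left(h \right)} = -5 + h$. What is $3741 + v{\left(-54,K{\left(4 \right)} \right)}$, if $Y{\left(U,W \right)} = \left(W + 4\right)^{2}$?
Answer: $\frac{207597}{55} \approx 3774.5$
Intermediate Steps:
$Y{\left(U,W \right)} = \left(4 + W\right)^{2}$
$v{\left(r,a \right)} = 34 + \frac{28}{-1 + r}$ ($v{\left(r,a \right)} = 34 + \frac{12 + 16}{\left(4 - 2\right)^{2} + \left(-5 + r\right)} = 34 + \frac{28}{2^{2} + \left(-5 + r\right)} = 34 + \frac{28}{4 + \left(-5 + r\right)} = 34 + \frac{28}{-1 + r}$)
$3741 + v{\left(-54,K{\left(4 \right)} \right)} = 3741 + \frac{2 \left(-3 + 17 \left(-54\right)\right)}{-1 - 54} = 3741 + \frac{2 \left(-3 - 918\right)}{-55} = 3741 + 2 \left(- \frac{1}{55}\right) \left(-921\right) = 3741 + \frac{1842}{55} = \frac{207597}{55}$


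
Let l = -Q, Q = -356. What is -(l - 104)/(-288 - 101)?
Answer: 252/389 ≈ 0.64781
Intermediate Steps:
l = 356 (l = -1*(-356) = 356)
-(l - 104)/(-288 - 101) = -(356 - 104)/(-288 - 101) = -252/(-389) = -252*(-1)/389 = -1*(-252/389) = 252/389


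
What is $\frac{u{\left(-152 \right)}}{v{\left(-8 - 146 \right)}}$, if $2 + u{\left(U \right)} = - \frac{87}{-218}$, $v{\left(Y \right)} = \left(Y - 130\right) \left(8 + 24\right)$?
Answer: $\frac{349}{1981184} \approx 0.00017616$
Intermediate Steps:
$v{\left(Y \right)} = -4160 + 32 Y$ ($v{\left(Y \right)} = \left(-130 + Y\right) 32 = -4160 + 32 Y$)
$u{\left(U \right)} = - \frac{349}{218}$ ($u{\left(U \right)} = -2 - \frac{87}{-218} = -2 - - \frac{87}{218} = -2 + \frac{87}{218} = - \frac{349}{218}$)
$\frac{u{\left(-152 \right)}}{v{\left(-8 - 146 \right)}} = - \frac{349}{218 \left(-4160 + 32 \left(-8 - 146\right)\right)} = - \frac{349}{218 \left(-4160 + 32 \left(-154\right)\right)} = - \frac{349}{218 \left(-4160 - 4928\right)} = - \frac{349}{218 \left(-9088\right)} = \left(- \frac{349}{218}\right) \left(- \frac{1}{9088}\right) = \frac{349}{1981184}$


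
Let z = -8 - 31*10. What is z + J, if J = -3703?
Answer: -4021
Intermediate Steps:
z = -318 (z = -8 - 310 = -318)
z + J = -318 - 3703 = -4021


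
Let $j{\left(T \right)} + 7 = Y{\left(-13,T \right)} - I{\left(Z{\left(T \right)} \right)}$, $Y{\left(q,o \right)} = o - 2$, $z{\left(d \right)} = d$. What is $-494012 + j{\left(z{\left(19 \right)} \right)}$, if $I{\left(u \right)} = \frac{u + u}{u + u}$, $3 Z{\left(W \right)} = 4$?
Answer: $-494003$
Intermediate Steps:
$Y{\left(q,o \right)} = -2 + o$ ($Y{\left(q,o \right)} = o - 2 = -2 + o$)
$Z{\left(W \right)} = \frac{4}{3}$ ($Z{\left(W \right)} = \frac{1}{3} \cdot 4 = \frac{4}{3}$)
$I{\left(u \right)} = 1$ ($I{\left(u \right)} = \frac{2 u}{2 u} = 2 u \frac{1}{2 u} = 1$)
$j{\left(T \right)} = -10 + T$ ($j{\left(T \right)} = -7 + \left(\left(-2 + T\right) - 1\right) = -7 + \left(-3 + T\right) = -10 + T$)
$-494012 + j{\left(z{\left(19 \right)} \right)} = -494012 + \left(-10 + 19\right) = -494012 + 9 = -494003$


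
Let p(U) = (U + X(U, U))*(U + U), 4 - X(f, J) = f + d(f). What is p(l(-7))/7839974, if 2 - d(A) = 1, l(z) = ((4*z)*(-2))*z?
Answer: -1176/3919987 ≈ -0.00030000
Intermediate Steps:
l(z) = -8*z² (l(z) = (-8*z)*z = -8*z²)
d(A) = 1 (d(A) = 2 - 1*1 = 2 - 1 = 1)
X(f, J) = 3 - f (X(f, J) = 4 - (f + 1) = 4 - (1 + f) = 4 + (-1 - f) = 3 - f)
p(U) = 6*U (p(U) = (U + (3 - U))*(U + U) = 3*(2*U) = 6*U)
p(l(-7))/7839974 = (6*(-8*(-7)²))/7839974 = (6*(-8*49))*(1/7839974) = (6*(-392))*(1/7839974) = -2352*1/7839974 = -1176/3919987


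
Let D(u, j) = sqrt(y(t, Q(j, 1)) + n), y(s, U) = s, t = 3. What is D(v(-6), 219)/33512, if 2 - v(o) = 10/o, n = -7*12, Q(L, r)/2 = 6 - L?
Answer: 9*I/33512 ≈ 0.00026856*I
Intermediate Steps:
Q(L, r) = 12 - 2*L (Q(L, r) = 2*(6 - L) = 12 - 2*L)
n = -84
v(o) = 2 - 10/o
D(u, j) = 9*I (D(u, j) = sqrt(3 - 84) = sqrt(-81) = 9*I)
D(v(-6), 219)/33512 = (9*I)/33512 = (9*I)*(1/33512) = 9*I/33512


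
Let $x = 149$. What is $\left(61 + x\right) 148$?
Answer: $31080$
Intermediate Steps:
$\left(61 + x\right) 148 = \left(61 + 149\right) 148 = 210 \cdot 148 = 31080$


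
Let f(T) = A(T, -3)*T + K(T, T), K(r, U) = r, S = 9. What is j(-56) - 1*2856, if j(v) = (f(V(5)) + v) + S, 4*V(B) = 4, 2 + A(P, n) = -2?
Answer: -2906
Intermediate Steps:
A(P, n) = -4 (A(P, n) = -2 - 2 = -4)
V(B) = 1 (V(B) = (1/4)*4 = 1)
f(T) = -3*T (f(T) = -4*T + T = -3*T)
j(v) = 6 + v (j(v) = (-3*1 + v) + 9 = (-3 + v) + 9 = 6 + v)
j(-56) - 1*2856 = (6 - 56) - 1*2856 = -50 - 2856 = -2906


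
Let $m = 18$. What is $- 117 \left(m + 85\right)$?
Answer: $-12051$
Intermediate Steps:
$- 117 \left(m + 85\right) = - 117 \left(18 + 85\right) = \left(-117\right) 103 = -12051$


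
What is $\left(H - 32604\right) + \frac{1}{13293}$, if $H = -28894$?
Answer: $- \frac{817492913}{13293} \approx -61498.0$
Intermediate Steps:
$\left(H - 32604\right) + \frac{1}{13293} = \left(-28894 - 32604\right) + \frac{1}{13293} = -61498 + \frac{1}{13293} = - \frac{817492913}{13293}$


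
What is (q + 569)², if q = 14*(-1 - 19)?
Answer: 83521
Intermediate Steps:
q = -280 (q = 14*(-20) = -280)
(q + 569)² = (-280 + 569)² = 289² = 83521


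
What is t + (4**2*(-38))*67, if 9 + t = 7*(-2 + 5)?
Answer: -40724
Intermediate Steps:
t = 12 (t = -9 + 7*(-2 + 5) = -9 + 7*3 = -9 + 21 = 12)
t + (4**2*(-38))*67 = 12 + (4**2*(-38))*67 = 12 + (16*(-38))*67 = 12 - 608*67 = 12 - 40736 = -40724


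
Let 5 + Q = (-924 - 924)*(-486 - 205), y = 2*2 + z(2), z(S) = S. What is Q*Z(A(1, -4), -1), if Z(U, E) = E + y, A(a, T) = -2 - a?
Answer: 6384815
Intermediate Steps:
y = 6 (y = 2*2 + 2 = 4 + 2 = 6)
Z(U, E) = 6 + E (Z(U, E) = E + 6 = 6 + E)
Q = 1276963 (Q = -5 + (-924 - 924)*(-486 - 205) = -5 - 1848*(-691) = -5 + 1276968 = 1276963)
Q*Z(A(1, -4), -1) = 1276963*(6 - 1) = 1276963*5 = 6384815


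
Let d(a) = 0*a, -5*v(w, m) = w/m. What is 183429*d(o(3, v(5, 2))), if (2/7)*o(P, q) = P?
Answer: 0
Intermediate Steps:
v(w, m) = -w/(5*m)
o(P, q) = 7*P/2
d(a) = 0
183429*d(o(3, v(5, 2))) = 183429*0 = 0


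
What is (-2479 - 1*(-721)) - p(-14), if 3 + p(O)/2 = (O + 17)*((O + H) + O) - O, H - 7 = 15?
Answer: -1744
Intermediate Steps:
H = 22 (H = 7 + 15 = 22)
p(O) = -6 - 2*O + 2*(17 + O)*(22 + 2*O) (p(O) = -6 + 2*((O + 17)*((O + 22) + O) - O) = -6 + 2*((17 + O)*((22 + O) + O) - O) = -6 + 2*((17 + O)*(22 + 2*O) - O) = -6 + 2*(-O + (17 + O)*(22 + 2*O)) = -6 + (-2*O + 2*(17 + O)*(22 + 2*O)) = -6 - 2*O + 2*(17 + O)*(22 + 2*O))
(-2479 - 1*(-721)) - p(-14) = (-2479 - 1*(-721)) - (742 + 4*(-14)² + 110*(-14)) = (-2479 + 721) - (742 + 4*196 - 1540) = -1758 - (742 + 784 - 1540) = -1758 - 1*(-14) = -1758 + 14 = -1744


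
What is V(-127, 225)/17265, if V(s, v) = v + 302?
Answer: 527/17265 ≈ 0.030524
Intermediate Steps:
V(s, v) = 302 + v
V(-127, 225)/17265 = (302 + 225)/17265 = 527*(1/17265) = 527/17265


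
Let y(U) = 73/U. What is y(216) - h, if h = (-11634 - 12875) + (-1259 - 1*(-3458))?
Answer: 4819033/216 ≈ 22310.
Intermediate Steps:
h = -22310 (h = -24509 + (-1259 + 3458) = -24509 + 2199 = -22310)
y(216) - h = 73/216 - 1*(-22310) = 73*(1/216) + 22310 = 73/216 + 22310 = 4819033/216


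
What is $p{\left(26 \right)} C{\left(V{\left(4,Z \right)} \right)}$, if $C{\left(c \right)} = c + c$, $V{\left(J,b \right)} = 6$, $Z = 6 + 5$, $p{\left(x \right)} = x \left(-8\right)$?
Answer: $-2496$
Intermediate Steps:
$p{\left(x \right)} = - 8 x$
$Z = 11$
$C{\left(c \right)} = 2 c$
$p{\left(26 \right)} C{\left(V{\left(4,Z \right)} \right)} = \left(-8\right) 26 \cdot 2 \cdot 6 = \left(-208\right) 12 = -2496$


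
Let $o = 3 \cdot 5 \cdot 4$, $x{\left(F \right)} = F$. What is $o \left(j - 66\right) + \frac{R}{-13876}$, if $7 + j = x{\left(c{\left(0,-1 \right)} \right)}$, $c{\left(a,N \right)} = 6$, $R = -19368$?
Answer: $- \frac{13940538}{3469} \approx -4018.6$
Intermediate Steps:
$j = -1$ ($j = -7 + 6 = -1$)
$o = 60$ ($o = 15 \cdot 4 = 60$)
$o \left(j - 66\right) + \frac{R}{-13876} = 60 \left(-1 - 66\right) - \frac{19368}{-13876} = 60 \left(-1 - 66\right) - - \frac{4842}{3469} = 60 \left(-67\right) + \frac{4842}{3469} = -4020 + \frac{4842}{3469} = - \frac{13940538}{3469}$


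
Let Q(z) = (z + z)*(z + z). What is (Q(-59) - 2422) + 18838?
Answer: 30340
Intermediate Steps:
Q(z) = 4*z² (Q(z) = (2*z)*(2*z) = 4*z²)
(Q(-59) - 2422) + 18838 = (4*(-59)² - 2422) + 18838 = (4*3481 - 2422) + 18838 = (13924 - 2422) + 18838 = 11502 + 18838 = 30340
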